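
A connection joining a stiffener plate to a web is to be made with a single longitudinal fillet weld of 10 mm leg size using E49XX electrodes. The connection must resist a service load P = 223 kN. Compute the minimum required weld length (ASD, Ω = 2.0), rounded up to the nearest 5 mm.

L = 215 mm

E49XX → F_EXX = 490 MPa.
Throat t_e = 0.707 × 10 = 7.07 mm.
r_n/Ω = (0.6 × 490 × 7.07) / 2.0 = 1039 N/mm = 1.039 kN/mm.
L_req = P / (r_n/Ω) = 223 / 1.039 = 214.6 mm total.
Round up → use L = 215 mm.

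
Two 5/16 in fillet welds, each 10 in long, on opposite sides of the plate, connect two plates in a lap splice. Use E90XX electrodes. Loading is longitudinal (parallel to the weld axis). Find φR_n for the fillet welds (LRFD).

φR_n ≈ 179 kips

E90XX → F_EXX = 90 ksi.
Effective throat t_e = 0.707 × 0.3125 = 0.2209 in.
Total length L = 20 in; A_we = 0.2209 × 20 = 4.419 in².
F_nw = 0.6 F_EXX = 0.6 × 90 = 54 ksi.
φR_n = 0.75 × 54 × 4.419 = 179 kips.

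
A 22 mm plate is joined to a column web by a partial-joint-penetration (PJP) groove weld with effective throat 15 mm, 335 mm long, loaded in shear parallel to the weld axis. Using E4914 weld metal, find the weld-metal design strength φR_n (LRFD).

E49XX → F_EXX = 490 MPa.
Effective throat (given) t_e = 15 mm.
A_we = 15 × 335 = 5025 mm².
F_nw = 0.6 F_EXX = 294 MPa.
φR_n = 0.75 × 294 × 5025 × 10⁻³ = 1108 kN.

φR_n ≈ 1110 kN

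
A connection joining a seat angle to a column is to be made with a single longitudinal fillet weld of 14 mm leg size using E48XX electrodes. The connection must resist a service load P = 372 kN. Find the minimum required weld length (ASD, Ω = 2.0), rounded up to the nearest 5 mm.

E48XX → F_EXX = 480 MPa.
Throat t_e = 0.707 × 14 = 9.898 mm.
r_n/Ω = (0.6 × 480 × 9.898) / 2.0 = 1425 N/mm = 1.425 kN/mm.
L_req = P / (r_n/Ω) = 372 / 1.425 = 261 mm total.
Round up → use L = 265 mm.

L = 265 mm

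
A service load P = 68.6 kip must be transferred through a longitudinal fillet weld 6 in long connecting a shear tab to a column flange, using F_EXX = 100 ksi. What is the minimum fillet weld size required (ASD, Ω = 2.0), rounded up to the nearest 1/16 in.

Total weld length L = 6 in.
Required throat t_e = P × Ω / (0.6 F_EXX × L) = 68.6 × 2.0 / (0.6 × 100 × 6) = 0.3811 in.
Required leg w = t_e / 0.707 = 0.5391 in → use 9/16 in.

w = 9/16 in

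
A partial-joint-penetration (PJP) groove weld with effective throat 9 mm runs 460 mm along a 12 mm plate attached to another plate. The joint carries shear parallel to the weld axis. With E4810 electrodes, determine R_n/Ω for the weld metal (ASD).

E48XX → F_EXX = 480 MPa.
Effective throat (given) t_e = 9 mm.
A_we = 9 × 460 = 4140 mm².
F_nw = 0.6 F_EXX = 288 MPa.
R_n/Ω = (288 × 4140) / 2.0 × 10⁻³ = 596.2 kN.

R_n/Ω ≈ 596 kN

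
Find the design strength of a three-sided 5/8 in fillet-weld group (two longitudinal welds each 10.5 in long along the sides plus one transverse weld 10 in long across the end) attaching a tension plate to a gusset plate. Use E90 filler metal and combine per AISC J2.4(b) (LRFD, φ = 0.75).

φR_n ≈ 588 kips

E90XX → F_EXX = 90 ksi.
t_e = 0.707 × 0.625 = 0.4419 in.
R_nwl = 0.6 × 90 × 0.4419 × 21 = 501.1 kips (longitudinal, 2 welds).
R_nwt = 0.6 × 90 × 0.4419 × 10 = 238.6 kips (transverse, base value).
(i) R_nwl + R_nwt = 739.7 kips; (ii) 0.85 R_nwl + 1.5 R_nwt = 783.8 kips.
R_n = max = 783.8 kips [governs: (ii)]; φR_n = 587.9 kips.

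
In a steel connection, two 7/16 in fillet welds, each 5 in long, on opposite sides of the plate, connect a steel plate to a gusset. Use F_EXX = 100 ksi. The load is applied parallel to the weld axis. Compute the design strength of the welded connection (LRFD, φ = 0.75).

Effective throat t_e = 0.707 × 0.4375 = 0.3093 in.
Total length L = 10 in; A_we = 0.3093 × 10 = 3.093 in².
F_nw = 0.6 F_EXX = 0.6 × 100 = 60 ksi.
φR_n = 0.75 × 60 × 3.093 = 139.2 kip.

φR_n ≈ 139 kip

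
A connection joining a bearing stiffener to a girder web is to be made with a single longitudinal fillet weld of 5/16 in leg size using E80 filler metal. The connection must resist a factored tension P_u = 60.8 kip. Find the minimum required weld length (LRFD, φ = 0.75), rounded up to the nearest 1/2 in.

L = 8 in

E80XX → F_EXX = 80 ksi.
Throat t_e = 0.707 × 0.3125 = 0.2209 in.
φr_n = 0.75 × 0.6 × 80 × 0.2209 = 7.954 kip/in.
L_req = P_u / φr_n = 60.8 / 7.954 = 7.644 in total.
Round up → use L = 8 in.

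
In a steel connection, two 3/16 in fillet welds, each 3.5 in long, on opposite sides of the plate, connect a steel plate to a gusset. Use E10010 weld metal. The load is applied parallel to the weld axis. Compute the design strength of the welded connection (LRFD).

E100XX → F_EXX = 100 ksi.
Effective throat t_e = 0.707 × 0.1875 = 0.1326 in.
Total length L = 7 in; A_we = 0.1326 × 7 = 0.9279 in².
F_nw = 0.6 F_EXX = 0.6 × 100 = 60 ksi.
φR_n = 0.75 × 60 × 0.9279 = 41.76 kip.

φR_n ≈ 41.8 kip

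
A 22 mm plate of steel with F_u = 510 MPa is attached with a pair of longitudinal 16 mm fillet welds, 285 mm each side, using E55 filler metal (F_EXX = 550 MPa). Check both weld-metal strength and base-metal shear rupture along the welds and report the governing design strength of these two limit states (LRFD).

t_e = 0.707 × 16 = 11.31 mm; L = 570 mm.
Weld metal: φR_n = 0.75 × 0.6 × 550 × 11.31 × 570 × 10⁻³ = 1596 kN.
Base metal (shear rupture): φR_n = 0.75 × 0.6 × 510 × 22 × 570 × 10⁻³ = 2878 kN.
Governing: weld metal.

φR_n ≈ 1600 kN (weld metal governs)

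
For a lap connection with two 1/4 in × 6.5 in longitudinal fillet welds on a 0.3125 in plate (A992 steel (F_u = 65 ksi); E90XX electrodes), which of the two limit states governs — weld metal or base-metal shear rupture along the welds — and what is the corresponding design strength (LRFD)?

E90XX → F_EXX = 90 ksi.
t_e = 0.707 × 0.25 = 0.1767 in; L = 13 in.
Weld metal: φR_n = 0.75 × 0.6 × 90 × 0.1767 × 13 = 93.06 kip.
Base metal (shear rupture): φR_n = 0.75 × 0.6 × 65 × 0.3125 × 13 = 118.8 kip.
Governing: weld metal.

φR_n ≈ 93.1 kip (weld metal governs)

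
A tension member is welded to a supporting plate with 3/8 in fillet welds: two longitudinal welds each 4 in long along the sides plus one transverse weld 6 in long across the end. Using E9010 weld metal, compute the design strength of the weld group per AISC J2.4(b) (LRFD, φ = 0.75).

φR_n ≈ 170 kip

E90XX → F_EXX = 90 ksi.
t_e = 0.707 × 0.375 = 0.2651 in.
R_nwl = 0.6 × 90 × 0.2651 × 8 = 114.5 kip (longitudinal, 2 welds).
R_nwt = 0.6 × 90 × 0.2651 × 6 = 85.9 kip (transverse, base value).
(i) R_nwl + R_nwt = 200.4 kip; (ii) 0.85 R_nwl + 1.5 R_nwt = 226.2 kip.
R_n = max = 226.2 kip [governs: (ii)]; φR_n = 169.7 kip.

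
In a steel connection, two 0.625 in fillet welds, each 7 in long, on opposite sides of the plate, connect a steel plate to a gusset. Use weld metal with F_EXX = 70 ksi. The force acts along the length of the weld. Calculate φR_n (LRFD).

Effective throat t_e = 0.707 × 0.625 = 0.4419 in.
Total length L = 14 in; A_we = 0.4419 × 14 = 6.186 in².
F_nw = 0.6 F_EXX = 0.6 × 70 = 42 ksi.
φR_n = 0.75 × 42 × 6.186 = 194.9 kip.

φR_n ≈ 195 kip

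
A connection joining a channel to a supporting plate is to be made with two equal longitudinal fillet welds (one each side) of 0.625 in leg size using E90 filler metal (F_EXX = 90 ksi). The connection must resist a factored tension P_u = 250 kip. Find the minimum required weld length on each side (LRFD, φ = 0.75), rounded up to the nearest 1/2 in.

Throat t_e = 0.707 × 0.625 = 0.4419 in.
φr_n = 0.75 × 0.6 × 90 × 0.4419 = 17.9 kip/in.
L_req = P_u / φr_n = 250 / 17.9 = 13.97 in total.
Per side: 13.97 / 2 = 6.985 in.
Round up → use L = 7 in on each side.

L = 7 in on each side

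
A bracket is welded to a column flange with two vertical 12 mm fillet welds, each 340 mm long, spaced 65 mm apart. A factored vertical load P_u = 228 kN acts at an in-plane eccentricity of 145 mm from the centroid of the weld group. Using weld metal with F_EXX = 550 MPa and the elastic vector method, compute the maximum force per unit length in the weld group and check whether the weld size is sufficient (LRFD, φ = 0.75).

Total weld length L_w = 680 mm. Treat welds as unit-width lines.
Polar moment about centroid: J = 2[d³/12 + d(b/2)²] = 2[340³/12 + 340×32.5²] = 7269000 mm³.
Direct shear f_v = P/L_w = 228×10³ / 680 = 335.3 N/mm (vertical).
Torsion M = P·e = 228×10³ × 145 = 33060000 N·mm.
Critical point at (x, y) = (32.5, 170) from centroid. f_tx = M·y/J = 773.2 N/mm; f_ty = M·x/J = 147.8 N/mm.
Resultant f_max = √[f_tx² + (f_v + f_ty)²] = √[773.2² + (335.3 + 147.8)²] = 911.7 N/mm.
Capacity per unit length: φr_n = 0.75 × 0.6 × 550 × (0.707 × 12) = 2100 N/mm.
911.7 ≤ 2100 → adequate.

f_max ≈ 912 N/mm; adequate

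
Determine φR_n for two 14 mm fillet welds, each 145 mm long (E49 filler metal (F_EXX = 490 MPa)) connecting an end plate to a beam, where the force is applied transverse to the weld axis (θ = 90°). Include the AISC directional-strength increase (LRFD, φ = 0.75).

t_e = 0.707 × 14 = 9.898 mm; A_we = 9.898 × 290 = 2870 mm².
Directional factor: 1.0 + 0.5 sin^1.5(90°) = 1.5.
F_nw = 0.6 × 490 × 1.5 = 441 MPa.
φR_n = 0.75 × 441 × 2870 × 10⁻³ = 949.4 kN.

φR_n ≈ 949 kN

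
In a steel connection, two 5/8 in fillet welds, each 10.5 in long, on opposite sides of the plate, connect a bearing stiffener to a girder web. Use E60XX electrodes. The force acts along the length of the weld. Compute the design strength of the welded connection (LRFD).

E60XX → F_EXX = 60 ksi.
Effective throat t_e = 0.707 × 0.625 = 0.4419 in.
Total length L = 21 in; A_we = 0.4419 × 21 = 9.279 in².
F_nw = 0.6 F_EXX = 0.6 × 60 = 36 ksi.
φR_n = 0.75 × 36 × 9.279 = 250.5 kips.

φR_n ≈ 251 kips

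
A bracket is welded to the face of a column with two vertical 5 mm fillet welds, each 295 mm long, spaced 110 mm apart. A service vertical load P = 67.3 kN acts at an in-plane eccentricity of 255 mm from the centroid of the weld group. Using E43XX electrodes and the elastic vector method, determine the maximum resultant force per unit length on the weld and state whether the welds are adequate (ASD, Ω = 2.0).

E43XX → F_EXX = 430 MPa.
Total weld length L_w = 590 mm. Treat welds as unit-width lines.
Polar moment about centroid: J = 2[d³/12 + d(b/2)²] = 2[295³/12 + 295×55²] = 6063000 mm³.
Direct shear f_v = P/L_w = 67.3×10³ / 590 = 114.1 N/mm (vertical).
Torsion M = P·e = 67.3×10³ × 255 = 17162000 N·mm.
Critical point at (x, y) = (55, 147.5) from centroid. f_tx = M·y/J = 417.5 N/mm; f_ty = M·x/J = 155.7 N/mm.
Resultant f_max = √[f_tx² + (f_v + f_ty)²] = √[417.5² + (114.1 + 155.7)²] = 497 N/mm.
Capacity per unit length: r_n/Ω = (1/2.0) × 0.6 × 430 × (0.707 × 5) = 456 N/mm.
497 > 456 → NOT adequate.

f_max ≈ 497 N/mm; NOT adequate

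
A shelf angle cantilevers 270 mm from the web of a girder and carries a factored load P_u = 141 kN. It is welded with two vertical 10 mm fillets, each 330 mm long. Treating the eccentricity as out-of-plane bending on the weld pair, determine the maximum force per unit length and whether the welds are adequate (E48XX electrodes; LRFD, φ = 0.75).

f_max ≈ 1070 N/mm; adequate

E48XX → F_EXX = 480 MPa.
L_w = 2 × 330 = 660 mm; section modulus (unit throat) S = 2 × L²/6 = 36300 mm².
Direct shear f_v = P/L_w = 141×10³/660 = 213.6 N/mm.
Moment M = P × e = 141×10³ × 270 = 38070000 N·mm; bending f_b = M/S = 1049 N/mm.
f_max = √(f_v² + f_b²) = √(213.6² + 1049²) = 1070 N/mm.
φr_n = 0.75 × 0.6 × 480 × (0.707 × 10) = 1527 N/mm → adequate.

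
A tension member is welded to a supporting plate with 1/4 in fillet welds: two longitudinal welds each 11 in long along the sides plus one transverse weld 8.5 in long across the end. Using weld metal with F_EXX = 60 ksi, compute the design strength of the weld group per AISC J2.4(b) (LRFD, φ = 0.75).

t_e = 0.707 × 0.25 = 0.1767 in.
R_nwl = 0.6 × 60 × 0.1767 × 22 = 140 kip (longitudinal, 2 welds).
R_nwt = 0.6 × 60 × 0.1767 × 8.5 = 54.09 kip (transverse, base value).
(i) R_nwl + R_nwt = 194.1 kip; (ii) 0.85 R_nwl + 1.5 R_nwt = 200.1 kip.
R_n = max = 200.1 kip [governs: (ii)]; φR_n = 150.1 kip.

φR_n ≈ 150 kip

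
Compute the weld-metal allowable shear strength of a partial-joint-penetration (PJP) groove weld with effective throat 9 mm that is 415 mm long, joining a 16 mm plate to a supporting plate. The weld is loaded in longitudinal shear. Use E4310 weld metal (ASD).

E43XX → F_EXX = 430 MPa.
Effective throat (given) t_e = 9 mm.
A_we = 9 × 415 = 3735 mm².
F_nw = 0.6 F_EXX = 258 MPa.
R_n/Ω = (258 × 3735) / 2.0 × 10⁻³ = 481.8 kN.

R_n/Ω ≈ 482 kN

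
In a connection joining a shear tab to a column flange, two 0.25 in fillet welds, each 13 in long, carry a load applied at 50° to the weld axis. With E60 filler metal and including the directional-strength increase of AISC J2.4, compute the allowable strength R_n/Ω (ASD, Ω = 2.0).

E60XX → F_EXX = 60 ksi.
t_e = 0.707 × 0.25 = 0.1767 in; A_we = 0.1767 × 26 = 4.595 in².
Directional factor: 1.0 + 0.5 sin^1.5(50°) = 1.335.
F_nw = 0.6 × 60 × 1.335 = 48.07 ksi.
R_n/Ω = (48.07 × 4.595) / 2.0 = 110.4 kip.

R_n/Ω ≈ 110 kip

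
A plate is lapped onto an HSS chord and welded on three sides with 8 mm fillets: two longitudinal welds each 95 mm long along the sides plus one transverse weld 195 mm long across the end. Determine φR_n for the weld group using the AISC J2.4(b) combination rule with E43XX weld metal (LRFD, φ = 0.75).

E43XX → F_EXX = 430 MPa.
t_e = 0.707 × 8 = 5.656 mm.
R_nwl = 0.6 × 430 × 5.656 × 190 × 10⁻³ = 277.3 kN (longitudinal, 2 welds).
R_nwt = 0.6 × 430 × 5.656 × 195 × 10⁻³ = 284.6 kN (transverse, base value).
(i) R_nwl + R_nwt = 561.8 kN; (ii) 0.85 R_nwl + 1.5 R_nwt = 662.5 kN.
R_n = max = 662.5 kN [governs: (ii)]; φR_n = 496.9 kN.

φR_n ≈ 497 kN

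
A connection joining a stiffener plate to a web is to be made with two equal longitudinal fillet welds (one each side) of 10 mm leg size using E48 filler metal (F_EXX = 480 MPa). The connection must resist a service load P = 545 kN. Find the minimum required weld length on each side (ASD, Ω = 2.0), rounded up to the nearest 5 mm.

Throat t_e = 0.707 × 10 = 7.07 mm.
r_n/Ω = (0.6 × 480 × 7.07) / 2.0 = 1018 N/mm = 1.018 kN/mm.
L_req = P / (r_n/Ω) = 545 / 1.018 = 535.3 mm total.
Per side: 535.3 / 2 = 267.7 mm.
Round up → use L = 270 mm on each side.

L = 270 mm on each side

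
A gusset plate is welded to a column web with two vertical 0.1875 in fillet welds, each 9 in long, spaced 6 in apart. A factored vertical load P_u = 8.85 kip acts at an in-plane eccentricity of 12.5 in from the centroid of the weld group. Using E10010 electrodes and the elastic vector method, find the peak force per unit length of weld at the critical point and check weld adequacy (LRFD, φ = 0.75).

E100XX → F_EXX = 100 ksi.
Total weld length L_w = 18 in. Treat welds as unit-width lines.
Polar moment about centroid: J = 2[d³/12 + d(b/2)²] = 2[9³/12 + 9×3²] = 283.5 in³.
Direct shear f_v = P/L_w = 8.85 / 18 = 0.4917 kip/in (vertical).
Torsion M = P·e = 8.85 × 12.5 = 110.62 kip·in.
Critical point at (x, y) = (3, 4.5) from centroid. f_tx = M·y/J = 1.756 kip/in; f_ty = M·x/J = 1.171 kip/in.
Resultant f_max = √[f_tx² + (f_v + f_ty)²] = √[1.756² + (0.4917 + 1.171)²] = 2.418 kip/in.
Capacity per unit length: φr_n = 0.75 × 0.6 × 100 × (0.707 × 0.1875) = 5.965 kip/in.
2.418 ≤ 5.965 → adequate.

f_max ≈ 2.42 kip/in; adequate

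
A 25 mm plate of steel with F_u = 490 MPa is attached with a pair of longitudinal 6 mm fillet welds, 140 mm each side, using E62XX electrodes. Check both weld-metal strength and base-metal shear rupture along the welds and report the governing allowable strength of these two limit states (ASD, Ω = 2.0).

R_n/Ω ≈ 221 kN (weld metal governs)

E62XX → F_EXX = 620 MPa.
t_e = 0.707 × 6 = 4.242 mm; L = 280 mm.
Weld metal: R_n/Ω = (1/2.0) × 0.6 × 620 × 4.242 × 280 × 10⁻³ = 220.9 kN.
Base metal (shear rupture): R_n/Ω = (1/2.0) × 0.6 × 490 × 25 × 280 × 10⁻³ = 1029 kN.
Governing: weld metal.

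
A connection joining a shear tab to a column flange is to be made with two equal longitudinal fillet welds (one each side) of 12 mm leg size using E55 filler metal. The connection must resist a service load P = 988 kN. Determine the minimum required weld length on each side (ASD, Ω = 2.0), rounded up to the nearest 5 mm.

E55XX → F_EXX = 550 MPa.
Throat t_e = 0.707 × 12 = 8.484 mm.
r_n/Ω = (0.6 × 550 × 8.484) / 2.0 = 1400 N/mm = 1.4 kN/mm.
L_req = P / (r_n/Ω) = 988 / 1.4 = 705.8 mm total.
Per side: 705.8 / 2 = 352.9 mm.
Round up → use L = 355 mm on each side.

L = 355 mm on each side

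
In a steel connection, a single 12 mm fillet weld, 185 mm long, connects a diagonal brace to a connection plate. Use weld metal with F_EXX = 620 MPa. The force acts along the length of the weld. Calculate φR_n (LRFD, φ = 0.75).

φR_n ≈ 438 kN

Effective throat t_e = 0.707 × 12 = 8.484 mm.
Total length L = 185 mm; A_we = 8.484 × 185 = 1570 mm².
F_nw = 0.6 F_EXX = 0.6 × 620 = 372 MPa.
φR_n = 0.75 × 372 × 1570 × 10⁻³ = 437.9 kN.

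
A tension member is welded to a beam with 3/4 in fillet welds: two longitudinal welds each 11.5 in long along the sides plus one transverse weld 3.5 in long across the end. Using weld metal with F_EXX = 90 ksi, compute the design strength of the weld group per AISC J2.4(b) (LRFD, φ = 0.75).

t_e = 0.707 × 0.75 = 0.5302 in.
R_nwl = 0.6 × 90 × 0.5302 × 23 = 658.6 kip (longitudinal, 2 welds).
R_nwt = 0.6 × 90 × 0.5302 × 3.5 = 100.2 kip (transverse, base value).
(i) R_nwl + R_nwt = 758.8 kip; (ii) 0.85 R_nwl + 1.5 R_nwt = 710.1 kip.
R_n = max = 758.8 kip [governs: (i)]; φR_n = 569.1 kip.

φR_n ≈ 569 kip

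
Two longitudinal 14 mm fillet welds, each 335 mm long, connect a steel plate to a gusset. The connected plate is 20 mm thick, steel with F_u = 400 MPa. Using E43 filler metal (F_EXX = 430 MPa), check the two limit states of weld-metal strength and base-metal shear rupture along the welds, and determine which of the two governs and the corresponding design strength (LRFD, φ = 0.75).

t_e = 0.707 × 14 = 9.898 mm; L = 670 mm.
Weld metal: φR_n = 0.75 × 0.6 × 430 × 9.898 × 670 × 10⁻³ = 1283 kN.
Base metal (shear rupture): φR_n = 0.75 × 0.6 × 400 × 20 × 670 × 10⁻³ = 2412 kN.
Governing: weld metal.

φR_n ≈ 1280 kN (weld metal governs)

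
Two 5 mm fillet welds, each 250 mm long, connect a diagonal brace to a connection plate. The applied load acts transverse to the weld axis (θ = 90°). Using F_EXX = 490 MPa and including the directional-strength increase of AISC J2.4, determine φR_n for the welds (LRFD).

φR_n ≈ 585 kN

t_e = 0.707 × 5 = 3.535 mm; A_we = 3.535 × 500 = 1767 mm².
Directional factor: 1.0 + 0.5 sin^1.5(90°) = 1.5.
F_nw = 0.6 × 490 × 1.5 = 441 MPa.
φR_n = 0.75 × 441 × 1767 × 10⁻³ = 584.6 kN.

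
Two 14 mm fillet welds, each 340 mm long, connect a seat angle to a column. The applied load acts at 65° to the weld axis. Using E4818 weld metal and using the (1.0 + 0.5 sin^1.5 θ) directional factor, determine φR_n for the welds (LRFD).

φR_n ≈ 2080 kN

E48XX → F_EXX = 480 MPa.
t_e = 0.707 × 14 = 9.898 mm; A_we = 9.898 × 680 = 6731 mm².
Directional factor: 1.0 + 0.5 sin^1.5(65°) = 1.431.
F_nw = 0.6 × 480 × 1.431 = 412.2 MPa.
φR_n = 0.75 × 412.2 × 6731 × 10⁻³ = 2081 kN.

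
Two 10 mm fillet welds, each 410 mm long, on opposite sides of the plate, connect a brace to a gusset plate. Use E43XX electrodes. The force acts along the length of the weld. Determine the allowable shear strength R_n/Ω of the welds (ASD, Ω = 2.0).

E43XX → F_EXX = 430 MPa.
Effective throat t_e = 0.707 × 10 = 7.07 mm.
Total length L = 820 mm; A_we = 7.07 × 820 = 5797 mm².
F_nw = 0.6 F_EXX = 0.6 × 430 = 258 MPa.
R_n = 258 × 5797 × 10⁻³ = 1496 kN; R_n/Ω = 1496/2.0 = 747.9 kN.

R_n/Ω ≈ 748 kN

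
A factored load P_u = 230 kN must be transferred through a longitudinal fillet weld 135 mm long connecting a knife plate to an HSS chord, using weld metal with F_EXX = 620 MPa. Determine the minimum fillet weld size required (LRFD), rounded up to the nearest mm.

Total weld length L = 135 mm.
Required throat t_e = P_u / (φ × 0.6 F_EXX × L) = 230 / (0.75 × 0.6 × 620 × 135 × 10⁻³) = 6.106 mm.
Required leg w = t_e / 0.707 = 8.637 mm → use 9 mm.

w = 9 mm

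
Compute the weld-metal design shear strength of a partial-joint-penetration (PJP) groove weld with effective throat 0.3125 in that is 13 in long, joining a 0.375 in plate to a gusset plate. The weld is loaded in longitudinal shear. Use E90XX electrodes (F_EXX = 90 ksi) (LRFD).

φR_n ≈ 165 kips

Effective throat (given) t_e = 0.3125 in.
A_we = 0.3125 × 13 = 4.062 in².
F_nw = 0.6 F_EXX = 54 ksi.
φR_n = 0.75 × 54 × 4.062 = 164.5 kips.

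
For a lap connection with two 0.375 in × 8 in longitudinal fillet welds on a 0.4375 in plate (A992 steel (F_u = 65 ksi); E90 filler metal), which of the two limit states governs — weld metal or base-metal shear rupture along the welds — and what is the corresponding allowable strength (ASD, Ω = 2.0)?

E90XX → F_EXX = 90 ksi.
t_e = 0.707 × 0.375 = 0.2651 in; L = 16 in.
Weld metal: R_n/Ω = (1/2.0) × 0.6 × 90 × 0.2651 × 16 = 114.5 kips.
Base metal (shear rupture): R_n/Ω = (1/2.0) × 0.6 × 65 × 0.4375 × 16 = 136.5 kips.
Governing: weld metal.

R_n/Ω ≈ 115 kips (weld metal governs)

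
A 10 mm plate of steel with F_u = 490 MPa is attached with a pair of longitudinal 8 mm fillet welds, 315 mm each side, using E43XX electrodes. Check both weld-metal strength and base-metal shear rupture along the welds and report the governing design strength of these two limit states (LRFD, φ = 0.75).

φR_n ≈ 689 kN (weld metal governs)

E43XX → F_EXX = 430 MPa.
t_e = 0.707 × 8 = 5.656 mm; L = 630 mm.
Weld metal: φR_n = 0.75 × 0.6 × 430 × 5.656 × 630 × 10⁻³ = 689.5 kN.
Base metal (shear rupture): φR_n = 0.75 × 0.6 × 490 × 10 × 630 × 10⁻³ = 1389 kN.
Governing: weld metal.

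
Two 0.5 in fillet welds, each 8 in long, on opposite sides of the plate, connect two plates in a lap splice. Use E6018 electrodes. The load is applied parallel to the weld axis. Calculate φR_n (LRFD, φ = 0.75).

φR_n ≈ 153 kips

E60XX → F_EXX = 60 ksi.
Effective throat t_e = 0.707 × 0.5 = 0.3535 in.
Total length L = 16 in; A_we = 0.3535 × 16 = 5.656 in².
F_nw = 0.6 F_EXX = 0.6 × 60 = 36 ksi.
φR_n = 0.75 × 36 × 5.656 = 152.7 kips.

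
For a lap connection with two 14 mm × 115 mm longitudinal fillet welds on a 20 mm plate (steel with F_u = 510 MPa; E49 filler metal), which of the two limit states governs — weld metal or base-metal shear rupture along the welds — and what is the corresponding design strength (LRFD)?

φR_n ≈ 502 kN (weld metal governs)

E49XX → F_EXX = 490 MPa.
t_e = 0.707 × 14 = 9.898 mm; L = 230 mm.
Weld metal: φR_n = 0.75 × 0.6 × 490 × 9.898 × 230 × 10⁻³ = 502 kN.
Base metal (shear rupture): φR_n = 0.75 × 0.6 × 510 × 20 × 230 × 10⁻³ = 1056 kN.
Governing: weld metal.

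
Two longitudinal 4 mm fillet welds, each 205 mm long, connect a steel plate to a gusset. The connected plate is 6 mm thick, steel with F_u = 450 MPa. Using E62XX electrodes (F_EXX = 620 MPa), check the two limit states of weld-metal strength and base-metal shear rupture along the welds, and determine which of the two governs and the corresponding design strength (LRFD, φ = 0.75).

φR_n ≈ 323 kN (weld metal governs)

t_e = 0.707 × 4 = 2.828 mm; L = 410 mm.
Weld metal: φR_n = 0.75 × 0.6 × 620 × 2.828 × 410 × 10⁻³ = 323.5 kN.
Base metal (shear rupture): φR_n = 0.75 × 0.6 × 450 × 6 × 410 × 10⁻³ = 498.2 kN.
Governing: weld metal.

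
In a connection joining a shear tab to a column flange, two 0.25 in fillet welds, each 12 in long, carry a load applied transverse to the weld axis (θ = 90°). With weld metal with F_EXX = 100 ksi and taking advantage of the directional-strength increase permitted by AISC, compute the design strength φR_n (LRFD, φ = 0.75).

t_e = 0.707 × 0.25 = 0.1767 in; A_we = 0.1767 × 24 = 4.242 in².
Directional factor: 1.0 + 0.5 sin^1.5(90°) = 1.5.
F_nw = 0.6 × 100 × 1.5 = 90 ksi.
φR_n = 0.75 × 90 × 4.242 = 286.3 kip.

φR_n ≈ 286 kip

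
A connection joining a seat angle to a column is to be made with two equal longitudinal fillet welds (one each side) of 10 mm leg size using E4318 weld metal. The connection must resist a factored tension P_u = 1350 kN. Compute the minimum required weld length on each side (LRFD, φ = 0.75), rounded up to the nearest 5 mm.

E43XX → F_EXX = 430 MPa.
Throat t_e = 0.707 × 10 = 7.07 mm.
φr_n = 0.75 × 0.6 × 430 × 7.07 × 10⁻³ = 1.368 kN/mm.
L_req = P_u / φr_n = 1350 / 1.368 = 986.8 mm total.
Per side: 986.8 / 2 = 493.4 mm.
Round up → use L = 495 mm on each side.

L = 495 mm on each side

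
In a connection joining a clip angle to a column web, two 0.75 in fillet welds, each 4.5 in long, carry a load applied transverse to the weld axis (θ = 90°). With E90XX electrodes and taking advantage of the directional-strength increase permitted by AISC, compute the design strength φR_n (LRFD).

φR_n ≈ 290 kip

E90XX → F_EXX = 90 ksi.
t_e = 0.707 × 0.75 = 0.5302 in; A_we = 0.5302 × 9 = 4.772 in².
Directional factor: 1.0 + 0.5 sin^1.5(90°) = 1.5.
F_nw = 0.6 × 90 × 1.5 = 81 ksi.
φR_n = 0.75 × 81 × 4.772 = 289.9 kip.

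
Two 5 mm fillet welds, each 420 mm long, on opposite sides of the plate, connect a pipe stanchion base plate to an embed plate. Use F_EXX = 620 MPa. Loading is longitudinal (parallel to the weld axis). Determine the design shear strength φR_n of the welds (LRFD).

φR_n ≈ 828 kN

Effective throat t_e = 0.707 × 5 = 3.535 mm.
Total length L = 840 mm; A_we = 3.535 × 840 = 2969 mm².
F_nw = 0.6 F_EXX = 0.6 × 620 = 372 MPa.
φR_n = 0.75 × 372 × 2969 × 10⁻³ = 828.5 kN.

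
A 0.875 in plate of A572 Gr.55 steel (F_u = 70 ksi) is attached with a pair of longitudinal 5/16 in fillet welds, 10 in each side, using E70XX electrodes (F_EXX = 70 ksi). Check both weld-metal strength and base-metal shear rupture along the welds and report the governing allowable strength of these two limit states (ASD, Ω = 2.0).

t_e = 0.707 × 0.3125 = 0.2209 in; L = 20 in.
Weld metal: R_n/Ω = (1/2.0) × 0.6 × 70 × 0.2209 × 20 = 92.79 kips.
Base metal (shear rupture): R_n/Ω = (1/2.0) × 0.6 × 70 × 0.875 × 20 = 367.5 kips.
Governing: weld metal.

R_n/Ω ≈ 92.8 kips (weld metal governs)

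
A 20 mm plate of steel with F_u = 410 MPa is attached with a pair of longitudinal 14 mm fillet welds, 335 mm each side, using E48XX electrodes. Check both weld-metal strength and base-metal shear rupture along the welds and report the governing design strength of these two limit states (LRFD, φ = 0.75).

E48XX → F_EXX = 480 MPa.
t_e = 0.707 × 14 = 9.898 mm; L = 670 mm.
Weld metal: φR_n = 0.75 × 0.6 × 480 × 9.898 × 670 × 10⁻³ = 1432 kN.
Base metal (shear rupture): φR_n = 0.75 × 0.6 × 410 × 20 × 670 × 10⁻³ = 2472 kN.
Governing: weld metal.

φR_n ≈ 1430 kN (weld metal governs)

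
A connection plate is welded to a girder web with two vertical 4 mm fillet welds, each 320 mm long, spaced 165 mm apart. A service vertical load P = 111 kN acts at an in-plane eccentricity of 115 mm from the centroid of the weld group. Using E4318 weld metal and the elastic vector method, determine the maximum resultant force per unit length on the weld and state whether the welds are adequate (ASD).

f_max ≈ 349 N/mm; adequate

E43XX → F_EXX = 430 MPa.
Total weld length L_w = 640 mm. Treat welds as unit-width lines.
Polar moment about centroid: J = 2[d³/12 + d(b/2)²] = 2[320³/12 + 320×82.5²] = 9817000 mm³.
Direct shear f_v = P/L_w = 111×10³ / 640 = 173.4 N/mm (vertical).
Torsion M = P·e = 111×10³ × 115 = 12765000 N·mm.
Critical point at (x, y) = (82.5, 160) from centroid. f_tx = M·y/J = 208 N/mm; f_ty = M·x/J = 107.3 N/mm.
Resultant f_max = √[f_tx² + (f_v + f_ty)²] = √[208² + (173.4 + 107.3)²] = 349.4 N/mm.
Capacity per unit length: r_n/Ω = (1/2.0) × 0.6 × 430 × (0.707 × 4) = 364.8 N/mm.
349.4 ≤ 364.8 → adequate.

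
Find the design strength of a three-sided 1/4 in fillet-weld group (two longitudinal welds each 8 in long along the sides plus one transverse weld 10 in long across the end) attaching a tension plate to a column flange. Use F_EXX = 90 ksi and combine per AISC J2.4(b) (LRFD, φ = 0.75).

φR_n ≈ 205 kip

t_e = 0.707 × 0.25 = 0.1767 in.
R_nwl = 0.6 × 90 × 0.1767 × 16 = 152.7 kip (longitudinal, 2 welds).
R_nwt = 0.6 × 90 × 0.1767 × 10 = 95.44 kip (transverse, base value).
(i) R_nwl + R_nwt = 248.2 kip; (ii) 0.85 R_nwl + 1.5 R_nwt = 273 kip.
R_n = max = 273 kip [governs: (ii)]; φR_n = 204.7 kip.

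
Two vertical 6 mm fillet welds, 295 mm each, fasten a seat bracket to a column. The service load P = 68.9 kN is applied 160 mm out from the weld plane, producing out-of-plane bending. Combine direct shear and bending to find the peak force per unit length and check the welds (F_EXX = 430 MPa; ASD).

L_w = 2 × 295 = 590 mm; section modulus (unit throat) S = 2 × L²/6 = 29010 mm².
Direct shear f_v = P/L_w = 68.9×10³/590 = 116.8 N/mm.
Moment M = P × e = 68.9×10³ × 160 = 11024000 N·mm; bending f_b = M/S = 380 N/mm.
f_max = √(f_v² + f_b²) = √(116.8² + 380²) = 397.6 N/mm.
r_n/Ω = (1/2.0) × 0.6 × 430 × (0.707 × 6) = 547.2 N/mm → adequate.

f_max ≈ 398 N/mm; adequate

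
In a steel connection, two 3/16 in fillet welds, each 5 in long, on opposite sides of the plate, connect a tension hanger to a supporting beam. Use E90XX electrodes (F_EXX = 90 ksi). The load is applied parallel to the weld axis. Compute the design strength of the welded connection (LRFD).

Effective throat t_e = 0.707 × 0.1875 = 0.1326 in.
Total length L = 10 in; A_we = 0.1326 × 10 = 1.326 in².
F_nw = 0.6 F_EXX = 0.6 × 90 = 54 ksi.
φR_n = 0.75 × 54 × 1.326 = 53.69 kips.

φR_n ≈ 53.7 kips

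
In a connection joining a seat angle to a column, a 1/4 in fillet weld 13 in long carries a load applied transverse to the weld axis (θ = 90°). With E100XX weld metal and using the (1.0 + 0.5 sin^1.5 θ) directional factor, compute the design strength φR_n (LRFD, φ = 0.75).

E100XX → F_EXX = 100 ksi.
t_e = 0.707 × 0.25 = 0.1767 in; A_we = 0.1767 × 13 = 2.298 in².
Directional factor: 1.0 + 0.5 sin^1.5(90°) = 1.5.
F_nw = 0.6 × 100 × 1.5 = 90 ksi.
φR_n = 0.75 × 90 × 2.298 = 155.1 kip.

φR_n ≈ 155 kip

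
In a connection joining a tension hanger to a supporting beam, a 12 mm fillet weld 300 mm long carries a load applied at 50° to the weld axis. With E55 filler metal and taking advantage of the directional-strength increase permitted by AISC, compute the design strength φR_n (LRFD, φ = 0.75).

E55XX → F_EXX = 550 MPa.
t_e = 0.707 × 12 = 8.484 mm; A_we = 8.484 × 300 = 2545 mm².
Directional factor: 1.0 + 0.5 sin^1.5(50°) = 1.335.
F_nw = 0.6 × 550 × 1.335 = 440.6 MPa.
φR_n = 0.75 × 440.6 × 2545 × 10⁻³ = 841.1 kN.

φR_n ≈ 841 kN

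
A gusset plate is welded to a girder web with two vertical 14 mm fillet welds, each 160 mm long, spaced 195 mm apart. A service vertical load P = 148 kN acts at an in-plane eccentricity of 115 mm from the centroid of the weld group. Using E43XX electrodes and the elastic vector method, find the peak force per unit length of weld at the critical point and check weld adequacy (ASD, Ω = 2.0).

f_max ≈ 979 N/mm; adequate

E43XX → F_EXX = 430 MPa.
Total weld length L_w = 320 mm. Treat welds as unit-width lines.
Polar moment about centroid: J = 2[d³/12 + d(b/2)²] = 2[160³/12 + 160×97.5²] = 3725000 mm³.
Direct shear f_v = P/L_w = 148×10³ / 320 = 462.5 N/mm (vertical).
Torsion M = P·e = 148×10³ × 115 = 17020000 N·mm.
Critical point at (x, y) = (97.5, 80) from centroid. f_tx = M·y/J = 365.6 N/mm; f_ty = M·x/J = 445.5 N/mm.
Resultant f_max = √[f_tx² + (f_v + f_ty)²] = √[365.6² + (462.5 + 445.5)²] = 978.9 N/mm.
Capacity per unit length: r_n/Ω = (1/2.0) × 0.6 × 430 × (0.707 × 14) = 1277 N/mm.
978.9 ≤ 1277 → adequate.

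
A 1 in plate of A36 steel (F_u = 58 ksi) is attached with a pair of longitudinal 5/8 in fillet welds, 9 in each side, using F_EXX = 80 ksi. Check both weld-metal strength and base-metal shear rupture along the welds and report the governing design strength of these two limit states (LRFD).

t_e = 0.707 × 0.625 = 0.4419 in; L = 18 in.
Weld metal: φR_n = 0.75 × 0.6 × 80 × 0.4419 × 18 = 286.3 kip.
Base metal (shear rupture): φR_n = 0.75 × 0.6 × 58 × 1 × 18 = 469.8 kip.
Governing: weld metal.

φR_n ≈ 286 kip (weld metal governs)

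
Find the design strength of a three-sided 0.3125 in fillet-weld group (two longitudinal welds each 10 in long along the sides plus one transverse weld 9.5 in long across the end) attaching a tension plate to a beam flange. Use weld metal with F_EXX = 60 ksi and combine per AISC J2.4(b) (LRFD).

t_e = 0.707 × 0.3125 = 0.2209 in.
R_nwl = 0.6 × 60 × 0.2209 × 20 = 159.1 kips (longitudinal, 2 welds).
R_nwt = 0.6 × 60 × 0.2209 × 9.5 = 75.56 kips (transverse, base value).
(i) R_nwl + R_nwt = 234.6 kips; (ii) 0.85 R_nwl + 1.5 R_nwt = 248.6 kips.
R_n = max = 248.6 kips [governs: (ii)]; φR_n = 186.4 kips.

φR_n ≈ 186 kips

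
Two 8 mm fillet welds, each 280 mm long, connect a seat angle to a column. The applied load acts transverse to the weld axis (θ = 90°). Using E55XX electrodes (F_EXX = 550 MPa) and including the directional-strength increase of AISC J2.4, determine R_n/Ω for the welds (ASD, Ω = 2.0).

R_n/Ω ≈ 784 kN

t_e = 0.707 × 8 = 5.656 mm; A_we = 5.656 × 560 = 3167 mm².
Directional factor: 1.0 + 0.5 sin^1.5(90°) = 1.5.
F_nw = 0.6 × 550 × 1.5 = 495 MPa.
R_n/Ω = (495 × 3167) / 2.0 × 10⁻³ = 783.9 kN.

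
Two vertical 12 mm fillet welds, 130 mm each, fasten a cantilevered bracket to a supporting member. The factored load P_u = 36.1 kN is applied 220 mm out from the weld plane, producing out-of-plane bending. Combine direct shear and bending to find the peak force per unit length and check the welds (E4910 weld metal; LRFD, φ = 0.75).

E49XX → F_EXX = 490 MPa.
L_w = 2 × 130 = 260 mm; section modulus (unit throat) S = 2 × L²/6 = 5633 mm².
Direct shear f_v = P/L_w = 36.1×10³/260 = 138.8 N/mm.
Moment M = P × e = 36.1×10³ × 220 = 7942000 N·mm; bending f_b = M/S = 1410 N/mm.
f_max = √(f_v² + f_b²) = √(138.8² + 1410²) = 1417 N/mm.
φr_n = 0.75 × 0.6 × 490 × (0.707 × 12) = 1871 N/mm → adequate.

f_max ≈ 1420 N/mm; adequate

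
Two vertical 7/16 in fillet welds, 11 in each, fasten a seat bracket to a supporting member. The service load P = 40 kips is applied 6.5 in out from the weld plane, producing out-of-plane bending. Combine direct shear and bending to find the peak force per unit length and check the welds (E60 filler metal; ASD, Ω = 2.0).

f_max ≈ 6.7 kip/in; NOT adequate

E60XX → F_EXX = 60 ksi.
L_w = 2 × 11 = 22 in; section modulus (unit throat) S = 2 × L²/6 = 40.33 in².
Direct shear f_v = P/L_w = 40/22 = 1.818 kip/in.
Moment M = P × e = 40 × 6.5 = 260 kip·in; bending f_b = M/S = 6.446 kip/in.
f_max = √(f_v² + f_b²) = √(1.818² + 6.446²) = 6.698 kip/in.
r_n/Ω = (1/2.0) × 0.6 × 60 × (0.707 × 0.4375) = 5.568 kip/in → NOT adequate.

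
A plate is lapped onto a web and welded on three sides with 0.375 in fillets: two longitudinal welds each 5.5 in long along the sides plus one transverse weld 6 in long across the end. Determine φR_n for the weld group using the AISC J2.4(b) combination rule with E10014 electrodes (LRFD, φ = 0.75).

E100XX → F_EXX = 100 ksi.
t_e = 0.707 × 0.375 = 0.2651 in.
R_nwl = 0.6 × 100 × 0.2651 × 11 = 175 kip (longitudinal, 2 welds).
R_nwt = 0.6 × 100 × 0.2651 × 6 = 95.45 kip (transverse, base value).
(i) R_nwl + R_nwt = 270.4 kip; (ii) 0.85 R_nwl + 1.5 R_nwt = 291.9 kip.
R_n = max = 291.9 kip [governs: (ii)]; φR_n = 218.9 kip.

φR_n ≈ 219 kip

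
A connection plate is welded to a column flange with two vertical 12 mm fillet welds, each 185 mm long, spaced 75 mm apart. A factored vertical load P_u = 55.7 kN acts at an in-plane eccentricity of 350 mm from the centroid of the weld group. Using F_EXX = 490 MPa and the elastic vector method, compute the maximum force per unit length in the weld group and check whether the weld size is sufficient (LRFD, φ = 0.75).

f_max ≈ 1300 N/mm; adequate

Total weld length L_w = 370 mm. Treat welds as unit-width lines.
Polar moment about centroid: J = 2[d³/12 + d(b/2)²] = 2[185³/12 + 185×37.5²] = 1576000 mm³.
Direct shear f_v = P/L_w = 55.7×10³ / 370 = 150.5 N/mm (vertical).
Torsion M = P·e = 55.7×10³ × 350 = 19495000 N·mm.
Critical point at (x, y) = (37.5, 92.5) from centroid. f_tx = M·y/J = 1145 N/mm; f_ty = M·x/J = 464 N/mm.
Resultant f_max = √[f_tx² + (f_v + f_ty)²] = √[1145² + (150.5 + 464)²] = 1299 N/mm.
Capacity per unit length: φr_n = 0.75 × 0.6 × 490 × (0.707 × 12) = 1871 N/mm.
1299 ≤ 1871 → adequate.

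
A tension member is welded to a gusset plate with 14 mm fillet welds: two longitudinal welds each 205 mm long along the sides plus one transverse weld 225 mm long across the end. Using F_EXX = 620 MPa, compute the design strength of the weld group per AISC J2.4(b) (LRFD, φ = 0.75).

φR_n ≈ 1890 kN

t_e = 0.707 × 14 = 9.898 mm.
R_nwl = 0.6 × 620 × 9.898 × 410 × 10⁻³ = 1510 kN (longitudinal, 2 welds).
R_nwt = 0.6 × 620 × 9.898 × 225 × 10⁻³ = 828.5 kN (transverse, base value).
(i) R_nwl + R_nwt = 2338 kN; (ii) 0.85 R_nwl + 1.5 R_nwt = 2526 kN.
R_n = max = 2526 kN [governs: (ii)]; φR_n = 1894 kN.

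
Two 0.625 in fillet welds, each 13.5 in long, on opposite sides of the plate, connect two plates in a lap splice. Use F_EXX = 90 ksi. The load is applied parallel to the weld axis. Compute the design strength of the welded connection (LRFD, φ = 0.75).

Effective throat t_e = 0.707 × 0.625 = 0.4419 in.
Total length L = 27 in; A_we = 0.4419 × 27 = 11.93 in².
F_nw = 0.6 F_EXX = 0.6 × 90 = 54 ksi.
φR_n = 0.75 × 54 × 11.93 = 483.2 kips.

φR_n ≈ 483 kips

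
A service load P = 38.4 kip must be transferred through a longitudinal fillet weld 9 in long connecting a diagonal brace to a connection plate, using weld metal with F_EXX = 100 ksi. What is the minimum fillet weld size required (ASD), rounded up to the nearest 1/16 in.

Total weld length L = 9 in.
Required throat t_e = P × Ω / (0.6 F_EXX × L) = 38.4 × 2.0 / (0.6 × 100 × 9) = 0.1422 in.
Required leg w = t_e / 0.707 = 0.2012 in → use 1/4 in.

w = 1/4 in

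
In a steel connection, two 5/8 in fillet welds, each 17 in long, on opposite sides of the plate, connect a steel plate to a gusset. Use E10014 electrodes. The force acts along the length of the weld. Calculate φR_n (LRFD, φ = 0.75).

E100XX → F_EXX = 100 ksi.
Effective throat t_e = 0.707 × 0.625 = 0.4419 in.
Total length L = 34 in; A_we = 0.4419 × 34 = 15.02 in².
F_nw = 0.6 F_EXX = 0.6 × 100 = 60 ksi.
φR_n = 0.75 × 60 × 15.02 = 676.1 kip.

φR_n ≈ 676 kip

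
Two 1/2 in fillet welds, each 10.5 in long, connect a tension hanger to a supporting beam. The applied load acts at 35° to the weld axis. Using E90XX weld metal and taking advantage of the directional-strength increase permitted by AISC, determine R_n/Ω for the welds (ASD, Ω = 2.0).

E90XX → F_EXX = 90 ksi.
t_e = 0.707 × 0.5 = 0.3535 in; A_we = 0.3535 × 21 = 7.423 in².
Directional factor: 1.0 + 0.5 sin^1.5(35°) = 1.217.
F_nw = 0.6 × 90 × 1.217 = 65.73 ksi.
R_n/Ω = (65.73 × 7.423) / 2.0 = 244 kip.

R_n/Ω ≈ 244 kip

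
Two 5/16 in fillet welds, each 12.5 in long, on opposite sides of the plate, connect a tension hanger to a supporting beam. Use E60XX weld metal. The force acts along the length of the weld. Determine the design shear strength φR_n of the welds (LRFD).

φR_n ≈ 149 kip

E60XX → F_EXX = 60 ksi.
Effective throat t_e = 0.707 × 0.3125 = 0.2209 in.
Total length L = 25 in; A_we = 0.2209 × 25 = 5.523 in².
F_nw = 0.6 F_EXX = 0.6 × 60 = 36 ksi.
φR_n = 0.75 × 36 × 5.523 = 149.1 kip.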